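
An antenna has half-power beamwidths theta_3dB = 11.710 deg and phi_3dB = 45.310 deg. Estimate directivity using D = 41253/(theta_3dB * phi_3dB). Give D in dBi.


D_linear = 41253 / (11.710 * 45.310) = 77.75075
D_dBi = 10 * log10(77.75075) = 18.91 dBi

18.91 dBi


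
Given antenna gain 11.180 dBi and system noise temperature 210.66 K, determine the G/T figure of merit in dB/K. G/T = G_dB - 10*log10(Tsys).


G/T = 11.180 - 10*log10(210.66) = 11.180 - 23.23582 = -12.06 dB/K

-12.06 dB/K


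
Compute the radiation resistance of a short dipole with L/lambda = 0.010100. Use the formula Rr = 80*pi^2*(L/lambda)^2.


Rr = 80 * pi^2 * (0.010100)^2 = 80 * 9.869604 * 1.020100e-04 = 0.08054 ohm

0.08054 ohm


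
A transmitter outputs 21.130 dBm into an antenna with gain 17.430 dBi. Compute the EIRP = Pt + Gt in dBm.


EIRP = Pt + Gt = 21.130 + 17.430 = 38.56 dBm

38.56 dBm


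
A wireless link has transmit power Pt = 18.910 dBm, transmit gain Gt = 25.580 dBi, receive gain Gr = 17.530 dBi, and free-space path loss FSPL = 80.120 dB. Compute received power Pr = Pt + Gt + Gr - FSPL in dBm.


Pr = 18.910 + 25.580 + 17.530 - 80.120 = -18.10 dBm

-18.10 dBm


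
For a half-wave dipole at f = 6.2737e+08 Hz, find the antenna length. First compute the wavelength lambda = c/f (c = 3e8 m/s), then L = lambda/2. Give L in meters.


lambda = c / f = 3.0000e+08 / 6.2737e+08 = 0.4781867 m
L = lambda / 2 = 0.4781867 / 2 = 0.2391 m

0.2391 m


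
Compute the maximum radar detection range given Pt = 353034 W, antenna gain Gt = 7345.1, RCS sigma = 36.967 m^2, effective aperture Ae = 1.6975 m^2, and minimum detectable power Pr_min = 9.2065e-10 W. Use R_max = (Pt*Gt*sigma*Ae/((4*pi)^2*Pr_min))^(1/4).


R^4 = 353034*7345.1*36.967*1.6975 / ((4*pi)^2 * 9.2065e-10) = 1.119242e+18
R_max = 1.119242e+18^0.25 = 32526 m

32526 m


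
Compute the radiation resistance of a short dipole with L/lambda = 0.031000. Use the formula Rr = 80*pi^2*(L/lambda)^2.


Rr = 80 * pi^2 * (0.031000)^2 = 80 * 9.869604 * 9.610000e-04 = 0.7588 ohm

0.7588 ohm


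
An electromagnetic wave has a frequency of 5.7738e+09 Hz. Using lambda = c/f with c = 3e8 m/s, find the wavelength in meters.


lambda = c / f = 3.0000e+08 / 5.7738e+09 = 0.05196 m

0.05196 m


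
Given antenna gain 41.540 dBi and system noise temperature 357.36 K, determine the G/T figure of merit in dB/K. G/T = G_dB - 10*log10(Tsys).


G/T = 41.540 - 10*log10(357.36) = 41.540 - 25.53106 = 16.01 dB/K

16.01 dB/K


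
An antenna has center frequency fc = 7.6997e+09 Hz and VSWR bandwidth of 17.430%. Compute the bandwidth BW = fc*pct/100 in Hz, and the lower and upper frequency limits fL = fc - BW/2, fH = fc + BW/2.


BW = 7.6997e+09 * 17.430/100 = 1.342058e+09 Hz
fL = 7.6997e+09 - 1.342058e+09/2 = 7.029e+09 Hz
fH = 7.6997e+09 + 1.342058e+09/2 = 8.371e+09 Hz

BW=1.342e+09 Hz, fL=7.029e+09 Hz, fH=8.371e+09 Hz


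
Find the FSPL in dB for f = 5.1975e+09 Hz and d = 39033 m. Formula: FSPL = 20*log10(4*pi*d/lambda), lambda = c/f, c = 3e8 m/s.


lambda = c / f = 3.0000e+08 / 5.1975e+09 = 0.05772006 m
FSPL = 20 * log10(4*pi*39033/0.05772006) = 138.6 dB

138.6 dB


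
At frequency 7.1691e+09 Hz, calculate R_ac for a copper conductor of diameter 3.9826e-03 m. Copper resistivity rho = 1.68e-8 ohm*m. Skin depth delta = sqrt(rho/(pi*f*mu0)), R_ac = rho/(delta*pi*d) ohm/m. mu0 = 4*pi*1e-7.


delta = sqrt(1.68e-8 / (pi * 7.1691e+09 * 4*pi*1e-7)) = 7.704464e-07 m
R_ac = 1.68e-8 / (7.704464e-07 * pi * 3.9826e-03) = 1.743 ohm/m

1.743 ohm/m


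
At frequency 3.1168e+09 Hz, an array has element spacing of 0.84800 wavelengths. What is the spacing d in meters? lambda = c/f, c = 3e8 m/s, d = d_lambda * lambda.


lambda = c / f = 3.0000e+08 / 3.1168e+09 = 0.09625257 m
d = 0.84800 * 0.09625257 = 0.08162 m

0.08162 m


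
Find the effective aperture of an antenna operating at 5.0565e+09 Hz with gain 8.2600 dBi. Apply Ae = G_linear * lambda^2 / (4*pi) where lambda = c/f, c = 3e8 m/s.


lambda = c / f = 3.0000e+08 / 5.0565e+09 = 0.05932958 m
G_linear = 10^(8.2600/10) = 6.698846
Ae = G_linear * lambda^2 / (4*pi) = 6.698846 * 0.05932958^2 / (4*pi) = 1.876e-03 m^2

1.876e-03 m^2


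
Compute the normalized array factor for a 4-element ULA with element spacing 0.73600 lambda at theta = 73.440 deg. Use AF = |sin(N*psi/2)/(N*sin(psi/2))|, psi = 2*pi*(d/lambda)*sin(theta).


psi = 2*pi*0.73600*sin(73.440 deg) = 4.432612 rad
AF = |sin(4*4.432612/2) / (4*sin(4.432612/2))| = 0.1661

0.1661


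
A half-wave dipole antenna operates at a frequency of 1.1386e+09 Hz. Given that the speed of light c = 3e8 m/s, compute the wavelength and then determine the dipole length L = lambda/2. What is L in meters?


lambda = c / f = 3.0000e+08 / 1.1386e+09 = 0.2634815 m
L = lambda / 2 = 0.2634815 / 2 = 0.1317 m

0.1317 m


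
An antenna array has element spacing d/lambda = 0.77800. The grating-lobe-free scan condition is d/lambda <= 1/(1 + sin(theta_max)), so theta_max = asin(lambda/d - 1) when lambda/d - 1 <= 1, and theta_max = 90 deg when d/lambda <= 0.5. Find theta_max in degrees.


lambda/d - 1 = 1/0.77800 - 1 = 0.2853470
theta_max = asin(0.2853470) = 16.58 deg

16.58 deg


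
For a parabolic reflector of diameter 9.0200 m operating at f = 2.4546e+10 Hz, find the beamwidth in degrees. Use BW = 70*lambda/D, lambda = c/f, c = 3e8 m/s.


lambda = c / f = 3.0000e+08 / 2.4546e+10 = 0.01222195 m
BW = 70 * 0.01222195 / 9.0200 = 0.09485 deg

0.09485 deg


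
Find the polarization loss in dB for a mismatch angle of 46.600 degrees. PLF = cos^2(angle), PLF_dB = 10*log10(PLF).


PLF_linear = cos^2(46.600 deg) = 0.4720892
PLF_dB = 10 * log10(0.4720892) = -3.260 dB

-3.260 dB


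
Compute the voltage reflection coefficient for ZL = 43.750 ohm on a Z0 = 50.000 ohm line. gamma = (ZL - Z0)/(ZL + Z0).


gamma = (43.750 - 50.000) / (43.750 + 50.000) = -0.06667

-0.06667


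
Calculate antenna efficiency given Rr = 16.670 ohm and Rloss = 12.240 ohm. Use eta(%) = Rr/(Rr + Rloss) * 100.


eta = 16.670 / (16.670 + 12.240) * 100 = 57.66%

57.66%


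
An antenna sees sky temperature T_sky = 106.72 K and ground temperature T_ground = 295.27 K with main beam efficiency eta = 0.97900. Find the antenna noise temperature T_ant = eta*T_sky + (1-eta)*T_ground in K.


T_ant = 0.97900 * 106.72 + (1 - 0.97900) * 295.27 = 110.7 K

110.7 K


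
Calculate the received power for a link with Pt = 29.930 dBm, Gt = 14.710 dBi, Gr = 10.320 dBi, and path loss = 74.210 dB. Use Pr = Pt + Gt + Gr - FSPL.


Pr = 29.930 + 14.710 + 10.320 - 74.210 = -19.25 dBm

-19.25 dBm


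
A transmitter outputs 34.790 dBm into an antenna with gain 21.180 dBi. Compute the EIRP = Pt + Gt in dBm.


EIRP = Pt + Gt = 34.790 + 21.180 = 55.97 dBm

55.97 dBm


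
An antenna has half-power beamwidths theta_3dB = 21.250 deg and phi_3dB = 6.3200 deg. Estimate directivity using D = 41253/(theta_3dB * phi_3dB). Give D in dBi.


D_linear = 41253 / (21.250 * 6.3200) = 307.1705
D_dBi = 10 * log10(307.1705) = 24.87 dBi

24.87 dBi


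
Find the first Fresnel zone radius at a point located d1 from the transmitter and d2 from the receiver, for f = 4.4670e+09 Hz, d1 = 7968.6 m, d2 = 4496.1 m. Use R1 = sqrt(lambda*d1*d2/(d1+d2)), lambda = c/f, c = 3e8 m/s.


lambda = c / f = 3.0000e+08 / 4.4670e+09 = 0.06715917 m
R1 = sqrt(0.06715917 * 7968.6 * 4496.1 / (7968.6 + 4496.1)) = 13.89 m

13.89 m


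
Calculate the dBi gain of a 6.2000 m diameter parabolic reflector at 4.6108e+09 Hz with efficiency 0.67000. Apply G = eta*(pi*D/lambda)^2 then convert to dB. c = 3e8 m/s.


lambda = c / f = 3.0000e+08 / 4.6108e+09 = 0.06506463 m
G_linear = 0.67000 * (pi * 6.2000 / 0.06506463)^2 = 60043.78
G_dBi = 10 * log10(60043.78) = 47.78 dBi

47.78 dBi


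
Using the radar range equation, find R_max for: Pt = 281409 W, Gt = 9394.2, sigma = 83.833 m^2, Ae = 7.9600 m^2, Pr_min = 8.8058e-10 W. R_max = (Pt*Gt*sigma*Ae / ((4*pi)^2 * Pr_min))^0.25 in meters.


R^4 = 281409*9394.2*83.833*7.9600 / ((4*pi)^2 * 8.8058e-10) = 1.268637e+19
R_max = 1.268637e+19^0.25 = 59681 m

59681 m


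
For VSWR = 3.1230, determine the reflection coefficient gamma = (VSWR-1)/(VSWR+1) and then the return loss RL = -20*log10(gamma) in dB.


gamma = (3.1230 - 1) / (3.1230 + 1) = 0.5149163
RL = -20 * log10(0.5149163) = 5.765 dB

5.765 dB


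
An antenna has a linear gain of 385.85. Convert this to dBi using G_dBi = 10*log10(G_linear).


G_dBi = 10 * log10(385.85) = 25.86 dBi

25.86 dBi


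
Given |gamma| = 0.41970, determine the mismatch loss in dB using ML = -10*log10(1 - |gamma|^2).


ML = -10 * log10(1 - 0.41970^2) = -10 * log10(0.82385191) = 0.8415 dB

0.8415 dB


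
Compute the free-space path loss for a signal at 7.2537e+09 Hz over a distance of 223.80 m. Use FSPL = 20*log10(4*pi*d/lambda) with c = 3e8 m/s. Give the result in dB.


lambda = c / f = 3.0000e+08 / 7.2537e+09 = 0.04135820 m
FSPL = 20 * log10(4*pi*223.80/0.04135820) = 96.65 dB

96.65 dB


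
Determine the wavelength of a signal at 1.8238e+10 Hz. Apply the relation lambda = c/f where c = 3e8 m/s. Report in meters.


lambda = c / f = 3.0000e+08 / 1.8238e+10 = 0.01645 m

0.01645 m


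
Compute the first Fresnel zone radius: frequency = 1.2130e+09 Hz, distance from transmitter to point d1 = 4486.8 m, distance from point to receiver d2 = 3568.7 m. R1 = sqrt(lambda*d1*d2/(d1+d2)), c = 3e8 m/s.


lambda = c / f = 3.0000e+08 / 1.2130e+09 = 0.2473207 m
R1 = sqrt(0.2473207 * 4486.8 * 3568.7 / (4486.8 + 3568.7)) = 22.17 m

22.17 m


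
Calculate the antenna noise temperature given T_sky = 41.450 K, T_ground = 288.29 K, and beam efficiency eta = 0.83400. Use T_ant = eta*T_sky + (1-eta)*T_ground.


T_ant = 0.83400 * 41.450 + (1 - 0.83400) * 288.29 = 82.43 K

82.43 K


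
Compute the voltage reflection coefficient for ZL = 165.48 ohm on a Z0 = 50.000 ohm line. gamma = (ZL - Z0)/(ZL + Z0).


gamma = (165.48 - 50.000) / (165.48 + 50.000) = 0.5359

0.5359


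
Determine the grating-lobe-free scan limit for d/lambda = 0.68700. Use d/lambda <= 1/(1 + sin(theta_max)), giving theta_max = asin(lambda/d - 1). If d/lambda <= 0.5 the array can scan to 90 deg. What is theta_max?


lambda/d - 1 = 1/0.68700 - 1 = 0.4556041
theta_max = asin(0.4556041) = 27.10 deg

27.10 deg


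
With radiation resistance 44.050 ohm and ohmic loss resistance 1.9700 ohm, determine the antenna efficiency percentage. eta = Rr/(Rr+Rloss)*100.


eta = 44.050 / (44.050 + 1.9700) * 100 = 95.72%

95.72%


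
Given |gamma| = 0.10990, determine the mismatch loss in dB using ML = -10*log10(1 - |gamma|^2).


ML = -10 * log10(1 - 0.10990^2) = -10 * log10(0.98792199) = 0.05277 dB

0.05277 dB


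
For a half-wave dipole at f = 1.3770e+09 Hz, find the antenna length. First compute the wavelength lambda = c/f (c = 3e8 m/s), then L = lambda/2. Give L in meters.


lambda = c / f = 3.0000e+08 / 1.3770e+09 = 0.2178649 m
L = lambda / 2 = 0.2178649 / 2 = 0.1089 m

0.1089 m


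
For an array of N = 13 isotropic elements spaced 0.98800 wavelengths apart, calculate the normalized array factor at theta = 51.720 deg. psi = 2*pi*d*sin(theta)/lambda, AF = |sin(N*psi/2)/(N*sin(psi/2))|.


psi = 2*pi*0.98800*sin(51.720 deg) = 4.873067 rad
AF = |sin(13*4.873067/2) / (13*sin(4.873067/2))| = 0.03040

0.03040


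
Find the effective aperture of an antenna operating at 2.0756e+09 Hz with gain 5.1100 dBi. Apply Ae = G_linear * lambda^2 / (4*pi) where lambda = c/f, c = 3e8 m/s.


lambda = c / f = 3.0000e+08 / 2.0756e+09 = 0.1445365 m
G_linear = 10^(5.1100/10) = 3.243396
Ae = G_linear * lambda^2 / (4*pi) = 3.243396 * 0.1445365^2 / (4*pi) = 5.392e-03 m^2

5.392e-03 m^2


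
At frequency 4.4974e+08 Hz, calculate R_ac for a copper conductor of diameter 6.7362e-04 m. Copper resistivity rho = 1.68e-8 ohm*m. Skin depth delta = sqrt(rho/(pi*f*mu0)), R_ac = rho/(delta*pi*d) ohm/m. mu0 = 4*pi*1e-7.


delta = sqrt(1.68e-8 / (pi * 4.4974e+08 * 4*pi*1e-7)) = 3.076054e-06 m
R_ac = 1.68e-8 / (3.076054e-06 * pi * 6.7362e-04) = 2.581 ohm/m

2.581 ohm/m


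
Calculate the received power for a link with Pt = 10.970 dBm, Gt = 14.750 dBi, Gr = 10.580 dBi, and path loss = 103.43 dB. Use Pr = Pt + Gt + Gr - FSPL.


Pr = 10.970 + 14.750 + 10.580 - 103.43 = -67.13 dBm

-67.13 dBm


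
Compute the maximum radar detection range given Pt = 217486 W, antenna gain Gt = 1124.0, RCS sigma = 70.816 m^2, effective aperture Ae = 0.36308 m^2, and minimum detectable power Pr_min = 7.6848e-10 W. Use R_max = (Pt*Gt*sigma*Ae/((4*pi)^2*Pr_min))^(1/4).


R^4 = 217486*1124.0*70.816*0.36308 / ((4*pi)^2 * 7.6848e-10) = 5.179395e+16
R_max = 5.179395e+16^0.25 = 15086 m

15086 m


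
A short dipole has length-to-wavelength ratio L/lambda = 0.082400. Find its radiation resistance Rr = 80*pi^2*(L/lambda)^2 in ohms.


Rr = 80 * pi^2 * (0.082400)^2 = 80 * 9.869604 * 6.789760e-03 = 5.361 ohm

5.361 ohm


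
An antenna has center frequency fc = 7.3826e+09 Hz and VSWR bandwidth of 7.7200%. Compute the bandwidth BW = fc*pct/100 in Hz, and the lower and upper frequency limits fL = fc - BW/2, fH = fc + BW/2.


BW = 7.3826e+09 * 7.7200/100 = 5.699367e+08 Hz
fL = 7.3826e+09 - 5.699367e+08/2 = 7.098e+09 Hz
fH = 7.3826e+09 + 5.699367e+08/2 = 7.668e+09 Hz

BW=5.699e+08 Hz, fL=7.098e+09 Hz, fH=7.668e+09 Hz


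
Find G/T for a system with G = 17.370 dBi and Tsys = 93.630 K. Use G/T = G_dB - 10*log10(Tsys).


G/T = 17.370 - 10*log10(93.630) = 17.370 - 19.71415 = -2.344 dB/K

-2.344 dB/K


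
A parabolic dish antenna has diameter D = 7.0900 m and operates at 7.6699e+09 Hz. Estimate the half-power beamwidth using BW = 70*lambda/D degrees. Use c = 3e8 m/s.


lambda = c / f = 3.0000e+08 / 7.6699e+09 = 0.03911394 m
BW = 70 * 0.03911394 / 7.0900 = 0.3862 deg

0.3862 deg


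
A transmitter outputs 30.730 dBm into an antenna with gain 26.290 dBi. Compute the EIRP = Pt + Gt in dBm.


EIRP = Pt + Gt = 30.730 + 26.290 = 57.02 dBm

57.02 dBm


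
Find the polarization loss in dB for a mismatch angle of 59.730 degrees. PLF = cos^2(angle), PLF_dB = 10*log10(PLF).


PLF_linear = cos^2(59.730 deg) = 0.2540921
PLF_dB = 10 * log10(0.2540921) = -5.950 dB

-5.950 dB


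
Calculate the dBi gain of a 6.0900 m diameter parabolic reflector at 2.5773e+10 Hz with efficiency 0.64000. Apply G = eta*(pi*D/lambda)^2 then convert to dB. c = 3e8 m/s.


lambda = c / f = 3.0000e+08 / 2.5773e+10 = 0.01164009 m
G_linear = 0.64000 * (pi * 6.0900 / 0.01164009)^2 = 1.729026e+06
G_dBi = 10 * log10(1.729026e+06) = 62.38 dBi

62.38 dBi


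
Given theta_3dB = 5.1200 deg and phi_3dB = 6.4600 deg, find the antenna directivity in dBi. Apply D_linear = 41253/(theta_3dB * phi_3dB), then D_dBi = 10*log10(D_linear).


D_linear = 41253 / (5.1200 * 6.4600) = 1247.249
D_dBi = 10 * log10(1247.249) = 30.96 dBi

30.96 dBi


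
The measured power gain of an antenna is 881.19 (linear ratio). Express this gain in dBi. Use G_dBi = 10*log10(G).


G_dBi = 10 * log10(881.19) = 29.45 dBi

29.45 dBi


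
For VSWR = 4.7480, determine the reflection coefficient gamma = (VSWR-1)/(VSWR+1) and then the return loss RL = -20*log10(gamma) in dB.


gamma = (4.7480 - 1) / (4.7480 + 1) = 0.6520529
RL = -20 * log10(0.6520529) = 3.714 dB

3.714 dB


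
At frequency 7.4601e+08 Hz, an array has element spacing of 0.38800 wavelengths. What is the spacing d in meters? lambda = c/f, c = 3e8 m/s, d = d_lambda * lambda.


lambda = c / f = 3.0000e+08 / 7.4601e+08 = 0.4021394 m
d = 0.38800 * 0.4021394 = 0.1560 m

0.1560 m


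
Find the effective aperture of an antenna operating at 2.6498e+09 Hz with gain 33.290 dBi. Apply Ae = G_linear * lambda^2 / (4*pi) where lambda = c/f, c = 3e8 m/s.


lambda = c / f = 3.0000e+08 / 2.6498e+09 = 0.1132161 m
G_linear = 10^(33.290/10) = 2133.045
Ae = G_linear * lambda^2 / (4*pi) = 2133.045 * 0.1132161^2 / (4*pi) = 2.176 m^2

2.176 m^2


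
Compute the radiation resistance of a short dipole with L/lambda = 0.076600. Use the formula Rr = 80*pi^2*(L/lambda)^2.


Rr = 80 * pi^2 * (0.076600)^2 = 80 * 9.869604 * 5.867560e-03 = 4.633 ohm

4.633 ohm


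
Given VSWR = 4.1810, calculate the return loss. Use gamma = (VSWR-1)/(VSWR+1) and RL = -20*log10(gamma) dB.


gamma = (4.1810 - 1) / (4.1810 + 1) = 0.6139741
RL = -20 * log10(0.6139741) = 4.237 dB

4.237 dB


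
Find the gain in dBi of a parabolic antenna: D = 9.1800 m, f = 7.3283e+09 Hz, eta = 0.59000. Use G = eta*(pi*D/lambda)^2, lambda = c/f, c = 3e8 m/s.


lambda = c / f = 3.0000e+08 / 7.3283e+09 = 0.04093719 m
G_linear = 0.59000 * (pi * 9.1800 / 0.04093719)^2 = 292820.2
G_dBi = 10 * log10(292820.2) = 54.67 dBi

54.67 dBi


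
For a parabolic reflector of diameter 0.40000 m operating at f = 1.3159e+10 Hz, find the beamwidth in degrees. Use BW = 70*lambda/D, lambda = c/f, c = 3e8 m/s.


lambda = c / f = 3.0000e+08 / 1.3159e+10 = 0.02279808 m
BW = 70 * 0.02279808 / 0.40000 = 3.990 deg

3.990 deg


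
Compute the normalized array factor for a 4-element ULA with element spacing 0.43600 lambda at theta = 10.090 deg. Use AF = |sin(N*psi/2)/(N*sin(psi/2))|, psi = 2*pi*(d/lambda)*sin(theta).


psi = 2*pi*0.43600*sin(10.090 deg) = 0.4799409 rad
AF = |sin(4*0.4799409/2) / (4*sin(0.4799409/2))| = 0.8616

0.8616


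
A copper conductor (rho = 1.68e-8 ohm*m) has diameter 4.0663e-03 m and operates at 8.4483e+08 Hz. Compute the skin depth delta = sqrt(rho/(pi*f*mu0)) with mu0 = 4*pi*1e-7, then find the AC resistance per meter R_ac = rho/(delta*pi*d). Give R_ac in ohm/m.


delta = sqrt(1.68e-8 / (pi * 8.4483e+08 * 4*pi*1e-7)) = 2.244348e-06 m
R_ac = 1.68e-8 / (2.244348e-06 * pi * 4.0663e-03) = 0.5860 ohm/m

0.5860 ohm/m


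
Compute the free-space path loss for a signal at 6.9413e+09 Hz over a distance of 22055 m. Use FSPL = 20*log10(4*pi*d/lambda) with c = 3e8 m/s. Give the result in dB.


lambda = c / f = 3.0000e+08 / 6.9413e+09 = 0.04321957 m
FSPL = 20 * log10(4*pi*22055/0.04321957) = 136.1 dB

136.1 dB


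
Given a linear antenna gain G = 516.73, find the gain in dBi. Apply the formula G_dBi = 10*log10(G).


G_dBi = 10 * log10(516.73) = 27.13 dBi

27.13 dBi


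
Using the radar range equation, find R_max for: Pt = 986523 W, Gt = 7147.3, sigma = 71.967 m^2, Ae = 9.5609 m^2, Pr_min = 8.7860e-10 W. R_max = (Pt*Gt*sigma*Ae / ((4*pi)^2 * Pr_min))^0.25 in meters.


R^4 = 986523*7147.3*71.967*9.5609 / ((4*pi)^2 * 8.7860e-10) = 3.496797e+19
R_max = 3.496797e+19^0.25 = 76898 m

76898 m


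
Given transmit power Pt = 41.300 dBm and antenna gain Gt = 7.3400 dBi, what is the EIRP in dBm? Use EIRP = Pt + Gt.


EIRP = Pt + Gt = 41.300 + 7.3400 = 48.64 dBm

48.64 dBm


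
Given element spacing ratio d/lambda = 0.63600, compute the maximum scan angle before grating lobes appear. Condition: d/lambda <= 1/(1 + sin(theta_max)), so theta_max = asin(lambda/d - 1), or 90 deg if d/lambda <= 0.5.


lambda/d - 1 = 1/0.63600 - 1 = 0.5723270
theta_max = asin(0.5723270) = 34.91 deg

34.91 deg


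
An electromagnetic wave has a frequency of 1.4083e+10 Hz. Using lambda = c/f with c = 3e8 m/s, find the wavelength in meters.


lambda = c / f = 3.0000e+08 / 1.4083e+10 = 0.02130 m

0.02130 m


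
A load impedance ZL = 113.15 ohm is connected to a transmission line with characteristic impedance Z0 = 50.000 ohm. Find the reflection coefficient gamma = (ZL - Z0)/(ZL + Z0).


gamma = (113.15 - 50.000) / (113.15 + 50.000) = 0.3871

0.3871


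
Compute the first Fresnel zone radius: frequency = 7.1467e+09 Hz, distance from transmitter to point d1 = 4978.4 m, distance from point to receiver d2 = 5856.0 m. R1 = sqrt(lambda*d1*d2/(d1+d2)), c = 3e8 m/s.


lambda = c / f = 3.0000e+08 / 7.1467e+09 = 0.04197742 m
R1 = sqrt(0.04197742 * 4978.4 * 5856.0 / (4978.4 + 5856.0)) = 10.63 m

10.63 m


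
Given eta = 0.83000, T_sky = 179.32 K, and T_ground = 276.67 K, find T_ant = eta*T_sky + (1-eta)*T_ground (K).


T_ant = 0.83000 * 179.32 + (1 - 0.83000) * 276.67 = 195.9 K

195.9 K


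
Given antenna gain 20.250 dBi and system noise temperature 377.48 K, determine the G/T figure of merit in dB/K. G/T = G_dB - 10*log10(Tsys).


G/T = 20.250 - 10*log10(377.48) = 20.250 - 25.76894 = -5.519 dB/K

-5.519 dB/K


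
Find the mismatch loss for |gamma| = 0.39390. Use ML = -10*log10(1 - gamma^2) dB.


ML = -10 * log10(1 - 0.39390^2) = -10 * log10(0.84484279) = 0.7322 dB

0.7322 dB


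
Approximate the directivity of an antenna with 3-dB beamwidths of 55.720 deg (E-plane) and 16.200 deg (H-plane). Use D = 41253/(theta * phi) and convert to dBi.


D_linear = 41253 / (55.720 * 16.200) = 45.70139
D_dBi = 10 * log10(45.70139) = 16.60 dBi

16.60 dBi


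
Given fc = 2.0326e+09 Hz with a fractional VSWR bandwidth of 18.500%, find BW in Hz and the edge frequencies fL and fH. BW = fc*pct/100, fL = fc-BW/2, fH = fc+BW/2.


BW = 2.0326e+09 * 18.500/100 = 3.760310e+08 Hz
fL = 2.0326e+09 - 3.760310e+08/2 = 1.845e+09 Hz
fH = 2.0326e+09 + 3.760310e+08/2 = 2.221e+09 Hz

BW=3.760e+08 Hz, fL=1.845e+09 Hz, fH=2.221e+09 Hz


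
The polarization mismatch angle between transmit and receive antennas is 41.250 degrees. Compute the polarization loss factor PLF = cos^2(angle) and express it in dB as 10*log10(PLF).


PLF_linear = cos^2(41.250 deg) = 0.5652631
PLF_dB = 10 * log10(0.5652631) = -2.477 dB

-2.477 dB


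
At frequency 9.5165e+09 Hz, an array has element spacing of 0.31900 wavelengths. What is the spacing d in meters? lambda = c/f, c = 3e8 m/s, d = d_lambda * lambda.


lambda = c / f = 3.0000e+08 / 9.5165e+09 = 0.03152419 m
d = 0.31900 * 0.03152419 = 0.01006 m

0.01006 m


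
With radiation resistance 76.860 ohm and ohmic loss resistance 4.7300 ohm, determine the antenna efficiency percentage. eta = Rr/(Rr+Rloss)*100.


eta = 76.860 / (76.860 + 4.7300) * 100 = 94.20%

94.20%


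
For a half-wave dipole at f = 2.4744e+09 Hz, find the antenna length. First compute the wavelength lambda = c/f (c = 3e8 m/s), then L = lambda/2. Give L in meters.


lambda = c / f = 3.0000e+08 / 2.4744e+09 = 0.1212415 m
L = lambda / 2 = 0.1212415 / 2 = 0.06062 m

0.06062 m


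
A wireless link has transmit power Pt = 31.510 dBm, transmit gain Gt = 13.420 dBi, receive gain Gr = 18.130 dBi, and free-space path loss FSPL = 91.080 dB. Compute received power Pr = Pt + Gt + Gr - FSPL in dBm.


Pr = 31.510 + 13.420 + 18.130 - 91.080 = -28.02 dBm

-28.02 dBm


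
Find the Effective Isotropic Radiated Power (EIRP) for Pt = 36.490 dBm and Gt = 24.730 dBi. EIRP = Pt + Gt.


EIRP = Pt + Gt = 36.490 + 24.730 = 61.22 dBm

61.22 dBm


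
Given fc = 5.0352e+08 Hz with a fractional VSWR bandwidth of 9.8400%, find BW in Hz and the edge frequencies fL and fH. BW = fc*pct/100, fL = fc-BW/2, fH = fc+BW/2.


BW = 5.0352e+08 * 9.8400/100 = 4.954637e+07 Hz
fL = 5.0352e+08 - 4.954637e+07/2 = 4.787e+08 Hz
fH = 5.0352e+08 + 4.954637e+07/2 = 5.283e+08 Hz

BW=4.955e+07 Hz, fL=4.787e+08 Hz, fH=5.283e+08 Hz


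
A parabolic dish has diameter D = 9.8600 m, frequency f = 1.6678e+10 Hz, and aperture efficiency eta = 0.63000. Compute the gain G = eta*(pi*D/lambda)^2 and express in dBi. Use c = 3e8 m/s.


lambda = c / f = 3.0000e+08 / 1.6678e+10 = 0.01798777 m
G_linear = 0.63000 * (pi * 9.8600 / 0.01798777)^2 = 1.868269e+06
G_dBi = 10 * log10(1.868269e+06) = 62.71 dBi

62.71 dBi


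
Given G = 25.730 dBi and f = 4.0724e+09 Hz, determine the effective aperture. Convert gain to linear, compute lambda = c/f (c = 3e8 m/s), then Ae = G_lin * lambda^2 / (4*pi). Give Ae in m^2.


lambda = c / f = 3.0000e+08 / 4.0724e+09 = 0.07366663 m
G_linear = 10^(25.730/10) = 374.1106
Ae = G_linear * lambda^2 / (4*pi) = 374.1106 * 0.07366663^2 / (4*pi) = 0.1616 m^2

0.1616 m^2


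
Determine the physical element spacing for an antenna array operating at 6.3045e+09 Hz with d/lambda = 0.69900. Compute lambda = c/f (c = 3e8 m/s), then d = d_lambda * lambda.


lambda = c / f = 3.0000e+08 / 6.3045e+09 = 0.04758506 m
d = 0.69900 * 0.04758506 = 0.03326 m

0.03326 m


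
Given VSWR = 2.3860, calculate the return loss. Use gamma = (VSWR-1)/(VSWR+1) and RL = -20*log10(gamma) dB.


gamma = (2.3860 - 1) / (2.3860 + 1) = 0.4093325
RL = -20 * log10(0.4093325) = 7.758 dB

7.758 dB


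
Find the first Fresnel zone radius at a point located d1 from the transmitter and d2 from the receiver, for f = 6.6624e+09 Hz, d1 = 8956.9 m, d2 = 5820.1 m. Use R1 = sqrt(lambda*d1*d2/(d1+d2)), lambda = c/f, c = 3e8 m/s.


lambda = c / f = 3.0000e+08 / 6.6624e+09 = 0.04502882 m
R1 = sqrt(0.04502882 * 8956.9 * 5820.1 / (8956.9 + 5820.1)) = 12.60 m

12.60 m


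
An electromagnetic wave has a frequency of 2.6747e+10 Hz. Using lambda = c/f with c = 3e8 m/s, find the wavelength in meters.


lambda = c / f = 3.0000e+08 / 2.6747e+10 = 0.01122 m

0.01122 m


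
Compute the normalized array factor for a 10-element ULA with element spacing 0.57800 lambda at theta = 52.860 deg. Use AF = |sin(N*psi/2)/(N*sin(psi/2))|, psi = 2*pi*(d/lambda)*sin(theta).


psi = 2*pi*0.57800*sin(52.860 deg) = 2.895040 rad
AF = |sin(10*2.895040/2) / (10*sin(2.895040/2))| = 0.09506

0.09506


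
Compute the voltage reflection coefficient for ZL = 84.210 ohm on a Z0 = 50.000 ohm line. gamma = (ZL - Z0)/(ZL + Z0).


gamma = (84.210 - 50.000) / (84.210 + 50.000) = 0.2549

0.2549


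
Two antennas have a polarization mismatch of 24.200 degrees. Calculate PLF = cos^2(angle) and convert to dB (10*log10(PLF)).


PLF_linear = cos^2(24.200 deg) = 0.8319631
PLF_dB = 10 * log10(0.8319631) = -0.7990 dB

-0.7990 dB


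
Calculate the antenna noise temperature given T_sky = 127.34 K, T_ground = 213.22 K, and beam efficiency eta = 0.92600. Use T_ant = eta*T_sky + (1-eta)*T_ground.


T_ant = 0.92600 * 127.34 + (1 - 0.92600) * 213.22 = 133.7 K

133.7 K


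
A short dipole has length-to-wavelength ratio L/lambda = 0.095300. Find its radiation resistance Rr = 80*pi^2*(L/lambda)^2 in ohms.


Rr = 80 * pi^2 * (0.095300)^2 = 80 * 9.869604 * 9.082090e-03 = 7.171 ohm

7.171 ohm


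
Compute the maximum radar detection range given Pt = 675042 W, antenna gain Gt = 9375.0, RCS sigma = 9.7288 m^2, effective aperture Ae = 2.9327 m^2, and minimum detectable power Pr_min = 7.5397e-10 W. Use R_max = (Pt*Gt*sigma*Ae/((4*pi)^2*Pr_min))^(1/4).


R^4 = 675042*9375.0*9.7288*2.9327 / ((4*pi)^2 * 7.5397e-10) = 1.516545e+18
R_max = 1.516545e+18^0.25 = 35092 m

35092 m


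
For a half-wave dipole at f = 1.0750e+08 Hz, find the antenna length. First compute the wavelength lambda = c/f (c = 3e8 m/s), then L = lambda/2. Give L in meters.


lambda = c / f = 3.0000e+08 / 1.0750e+08 = 2.790698 m
L = lambda / 2 = 2.790698 / 2 = 1.395 m

1.395 m


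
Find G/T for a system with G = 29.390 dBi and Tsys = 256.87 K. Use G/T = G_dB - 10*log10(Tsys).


G/T = 29.390 - 10*log10(256.87) = 29.390 - 24.09713 = 5.293 dB/K

5.293 dB/K


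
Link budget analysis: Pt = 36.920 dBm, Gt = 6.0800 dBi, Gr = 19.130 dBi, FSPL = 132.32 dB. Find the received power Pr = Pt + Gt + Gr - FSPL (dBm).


Pr = 36.920 + 6.0800 + 19.130 - 132.32 = -70.19 dBm

-70.19 dBm


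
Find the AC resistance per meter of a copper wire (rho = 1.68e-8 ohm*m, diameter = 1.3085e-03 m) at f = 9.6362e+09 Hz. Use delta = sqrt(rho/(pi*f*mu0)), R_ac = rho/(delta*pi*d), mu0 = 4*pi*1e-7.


delta = sqrt(1.68e-8 / (pi * 9.6362e+09 * 4*pi*1e-7)) = 6.645411e-07 m
R_ac = 1.68e-8 / (6.645411e-07 * pi * 1.3085e-03) = 6.150 ohm/m

6.150 ohm/m


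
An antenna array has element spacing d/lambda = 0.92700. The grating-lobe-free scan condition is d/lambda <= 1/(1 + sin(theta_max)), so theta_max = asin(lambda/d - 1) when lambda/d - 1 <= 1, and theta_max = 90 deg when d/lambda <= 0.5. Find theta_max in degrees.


lambda/d - 1 = 1/0.92700 - 1 = 0.07874865
theta_max = asin(0.07874865) = 4.517 deg

4.517 deg


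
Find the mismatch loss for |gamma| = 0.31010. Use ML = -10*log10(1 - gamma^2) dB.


ML = -10 * log10(1 - 0.31010^2) = -10 * log10(0.90383799) = 0.4391 dB

0.4391 dB


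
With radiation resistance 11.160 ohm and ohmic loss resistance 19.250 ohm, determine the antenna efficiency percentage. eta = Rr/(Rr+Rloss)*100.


eta = 11.160 / (11.160 + 19.250) * 100 = 36.70%

36.70%


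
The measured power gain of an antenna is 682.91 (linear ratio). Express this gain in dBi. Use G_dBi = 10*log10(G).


G_dBi = 10 * log10(682.91) = 28.34 dBi

28.34 dBi


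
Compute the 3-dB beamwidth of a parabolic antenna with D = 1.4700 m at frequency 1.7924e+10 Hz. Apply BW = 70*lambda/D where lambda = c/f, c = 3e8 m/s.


lambda = c / f = 3.0000e+08 / 1.7924e+10 = 0.01673734 m
BW = 70 * 0.01673734 / 1.4700 = 0.7970 deg

0.7970 deg


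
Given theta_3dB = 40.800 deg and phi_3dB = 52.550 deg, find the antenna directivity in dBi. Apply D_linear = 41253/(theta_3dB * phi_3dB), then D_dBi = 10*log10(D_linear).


D_linear = 41253 / (40.800 * 52.550) = 19.24078
D_dBi = 10 * log10(19.24078) = 12.84 dBi

12.84 dBi


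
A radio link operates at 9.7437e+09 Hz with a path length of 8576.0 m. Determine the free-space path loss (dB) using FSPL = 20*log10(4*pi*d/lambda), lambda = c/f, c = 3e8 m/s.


lambda = c / f = 3.0000e+08 / 9.7437e+09 = 0.03078913 m
FSPL = 20 * log10(4*pi*8576.0/0.03078913) = 130.9 dB

130.9 dB


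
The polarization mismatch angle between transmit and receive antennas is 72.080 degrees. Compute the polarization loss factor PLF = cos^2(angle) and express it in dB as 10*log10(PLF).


PLF_linear = cos^2(72.080 deg) = 0.09467238
PLF_dB = 10 * log10(0.09467238) = -10.24 dB

-10.24 dB


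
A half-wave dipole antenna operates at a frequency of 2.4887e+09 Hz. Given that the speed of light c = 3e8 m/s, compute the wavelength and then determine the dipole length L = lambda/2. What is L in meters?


lambda = c / f = 3.0000e+08 / 2.4887e+09 = 0.1205449 m
L = lambda / 2 = 0.1205449 / 2 = 0.06027 m

0.06027 m


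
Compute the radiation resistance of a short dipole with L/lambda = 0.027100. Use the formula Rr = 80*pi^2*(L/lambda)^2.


Rr = 80 * pi^2 * (0.027100)^2 = 80 * 9.869604 * 7.344100e-04 = 0.5799 ohm

0.5799 ohm


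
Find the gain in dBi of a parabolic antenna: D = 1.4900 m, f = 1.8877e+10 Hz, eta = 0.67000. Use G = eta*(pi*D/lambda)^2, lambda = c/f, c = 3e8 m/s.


lambda = c / f = 3.0000e+08 / 1.8877e+10 = 0.01589236 m
G_linear = 0.67000 * (pi * 1.4900 / 0.01589236)^2 = 58125.98
G_dBi = 10 * log10(58125.98) = 47.64 dBi

47.64 dBi


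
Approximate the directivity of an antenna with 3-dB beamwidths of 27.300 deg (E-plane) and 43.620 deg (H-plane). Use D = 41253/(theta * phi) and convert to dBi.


D_linear = 41253 / (27.300 * 43.620) = 34.64234
D_dBi = 10 * log10(34.64234) = 15.40 dBi

15.40 dBi


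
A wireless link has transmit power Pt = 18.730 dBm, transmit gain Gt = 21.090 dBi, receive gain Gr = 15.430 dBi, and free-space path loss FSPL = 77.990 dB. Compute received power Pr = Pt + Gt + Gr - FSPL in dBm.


Pr = 18.730 + 21.090 + 15.430 - 77.990 = -22.74 dBm

-22.74 dBm


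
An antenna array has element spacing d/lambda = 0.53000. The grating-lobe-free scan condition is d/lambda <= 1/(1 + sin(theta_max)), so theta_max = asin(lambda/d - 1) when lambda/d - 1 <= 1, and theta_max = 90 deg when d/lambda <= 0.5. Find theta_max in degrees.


lambda/d - 1 = 1/0.53000 - 1 = 0.8867925
theta_max = asin(0.8867925) = 62.47 deg

62.47 deg


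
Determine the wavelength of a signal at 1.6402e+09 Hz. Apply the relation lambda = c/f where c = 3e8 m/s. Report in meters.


lambda = c / f = 3.0000e+08 / 1.6402e+09 = 0.1829 m

0.1829 m


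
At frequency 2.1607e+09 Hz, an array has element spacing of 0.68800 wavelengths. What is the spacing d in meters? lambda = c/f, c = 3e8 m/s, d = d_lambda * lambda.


lambda = c / f = 3.0000e+08 / 2.1607e+09 = 0.1388439 m
d = 0.68800 * 0.1388439 = 0.09552 m

0.09552 m


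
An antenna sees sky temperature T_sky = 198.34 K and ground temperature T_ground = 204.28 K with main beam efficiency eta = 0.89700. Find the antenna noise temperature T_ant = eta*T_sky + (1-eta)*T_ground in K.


T_ant = 0.89700 * 198.34 + (1 - 0.89700) * 204.28 = 199.0 K

199.0 K


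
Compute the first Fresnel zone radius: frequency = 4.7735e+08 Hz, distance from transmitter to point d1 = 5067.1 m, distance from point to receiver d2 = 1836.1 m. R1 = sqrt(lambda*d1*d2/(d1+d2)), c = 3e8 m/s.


lambda = c / f = 3.0000e+08 / 4.7735e+08 = 0.6284697 m
R1 = sqrt(0.6284697 * 5067.1 * 1836.1 / (5067.1 + 1836.1)) = 29.10 m

29.10 m


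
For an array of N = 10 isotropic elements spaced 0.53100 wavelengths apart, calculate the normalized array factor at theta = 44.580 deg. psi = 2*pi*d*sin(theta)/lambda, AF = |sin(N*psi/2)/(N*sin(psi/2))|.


psi = 2*pi*0.53100*sin(44.580 deg) = 2.341814 rad
AF = |sin(10*2.341814/2) / (10*sin(2.341814/2))| = 0.08208

0.08208


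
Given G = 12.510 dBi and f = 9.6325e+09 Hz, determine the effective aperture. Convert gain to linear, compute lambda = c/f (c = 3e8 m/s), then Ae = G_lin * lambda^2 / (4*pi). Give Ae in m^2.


lambda = c / f = 3.0000e+08 / 9.6325e+09 = 0.03114456 m
G_linear = 10^(12.510/10) = 17.82379
Ae = G_linear * lambda^2 / (4*pi) = 17.82379 * 0.03114456^2 / (4*pi) = 1.376e-03 m^2

1.376e-03 m^2


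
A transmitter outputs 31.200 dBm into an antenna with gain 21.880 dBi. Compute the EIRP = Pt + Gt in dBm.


EIRP = Pt + Gt = 31.200 + 21.880 = 53.08 dBm

53.08 dBm


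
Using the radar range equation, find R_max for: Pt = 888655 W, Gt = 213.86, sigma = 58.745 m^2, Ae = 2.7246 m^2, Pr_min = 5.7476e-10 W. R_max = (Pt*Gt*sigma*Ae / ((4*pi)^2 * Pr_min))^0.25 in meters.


R^4 = 888655*213.86*58.745*2.7246 / ((4*pi)^2 * 5.7476e-10) = 3.351430e+17
R_max = 3.351430e+17^0.25 = 24061 m

24061 m


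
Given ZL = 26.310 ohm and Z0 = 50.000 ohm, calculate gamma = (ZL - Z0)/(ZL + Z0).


gamma = (26.310 - 50.000) / (26.310 + 50.000) = -0.3104

-0.3104


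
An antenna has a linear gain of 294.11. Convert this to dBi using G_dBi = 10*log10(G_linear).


G_dBi = 10 * log10(294.11) = 24.69 dBi

24.69 dBi


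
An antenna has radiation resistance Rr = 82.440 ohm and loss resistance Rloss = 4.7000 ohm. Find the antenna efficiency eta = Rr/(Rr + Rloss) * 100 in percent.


eta = 82.440 / (82.440 + 4.7000) * 100 = 94.61%

94.61%


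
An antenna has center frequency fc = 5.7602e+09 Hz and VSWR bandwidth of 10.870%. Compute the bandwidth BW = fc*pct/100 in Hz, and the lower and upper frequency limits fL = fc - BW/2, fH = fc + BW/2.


BW = 5.7602e+09 * 10.870/100 = 6.261337e+08 Hz
fL = 5.7602e+09 - 6.261337e+08/2 = 5.447e+09 Hz
fH = 5.7602e+09 + 6.261337e+08/2 = 6.073e+09 Hz

BW=6.261e+08 Hz, fL=5.447e+09 Hz, fH=6.073e+09 Hz


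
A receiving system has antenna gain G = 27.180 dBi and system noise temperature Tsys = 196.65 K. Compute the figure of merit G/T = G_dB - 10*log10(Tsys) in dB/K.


G/T = 27.180 - 10*log10(196.65) = 27.180 - 22.93694 = 4.243 dB/K

4.243 dB/K


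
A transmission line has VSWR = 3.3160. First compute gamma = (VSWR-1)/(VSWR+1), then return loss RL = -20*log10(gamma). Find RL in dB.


gamma = (3.3160 - 1) / (3.3160 + 1) = 0.5366080
RL = -20 * log10(0.5366080) = 5.407 dB

5.407 dB


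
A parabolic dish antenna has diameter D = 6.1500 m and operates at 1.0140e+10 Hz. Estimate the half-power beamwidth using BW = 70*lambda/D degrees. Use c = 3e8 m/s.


lambda = c / f = 3.0000e+08 / 1.0140e+10 = 0.02958580 m
BW = 70 * 0.02958580 / 6.1500 = 0.3367 deg

0.3367 deg


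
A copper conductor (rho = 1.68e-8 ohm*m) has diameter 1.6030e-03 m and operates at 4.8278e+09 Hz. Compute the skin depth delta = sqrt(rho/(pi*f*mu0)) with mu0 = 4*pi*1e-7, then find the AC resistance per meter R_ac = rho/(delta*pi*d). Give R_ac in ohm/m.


delta = sqrt(1.68e-8 / (pi * 4.8278e+09 * 4*pi*1e-7)) = 9.388585e-07 m
R_ac = 1.68e-8 / (9.388585e-07 * pi * 1.6030e-03) = 3.553 ohm/m

3.553 ohm/m


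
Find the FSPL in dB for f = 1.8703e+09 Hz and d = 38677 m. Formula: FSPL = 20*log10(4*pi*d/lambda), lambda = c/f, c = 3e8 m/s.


lambda = c / f = 3.0000e+08 / 1.8703e+09 = 0.1604021 m
FSPL = 20 * log10(4*pi*38677/0.1604021) = 129.6 dB

129.6 dB


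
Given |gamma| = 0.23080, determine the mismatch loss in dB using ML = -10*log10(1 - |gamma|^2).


ML = -10 * log10(1 - 0.23080^2) = -10 * log10(0.94673136) = 0.2377 dB

0.2377 dB


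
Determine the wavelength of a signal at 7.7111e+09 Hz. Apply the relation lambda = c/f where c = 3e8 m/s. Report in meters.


lambda = c / f = 3.0000e+08 / 7.7111e+09 = 0.03890 m

0.03890 m


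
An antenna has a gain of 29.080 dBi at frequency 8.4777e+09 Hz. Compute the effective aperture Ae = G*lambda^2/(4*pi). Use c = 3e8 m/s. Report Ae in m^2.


lambda = c / f = 3.0000e+08 / 8.4777e+09 = 0.03538696 m
G_linear = 10^(29.080/10) = 809.0959
Ae = G_linear * lambda^2 / (4*pi) = 809.0959 * 0.03538696^2 / (4*pi) = 0.08063 m^2

0.08063 m^2


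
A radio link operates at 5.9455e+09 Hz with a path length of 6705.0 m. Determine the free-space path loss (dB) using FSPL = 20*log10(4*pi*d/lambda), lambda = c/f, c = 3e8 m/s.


lambda = c / f = 3.0000e+08 / 5.9455e+09 = 0.05045833 m
FSPL = 20 * log10(4*pi*6705.0/0.05045833) = 124.5 dB

124.5 dB


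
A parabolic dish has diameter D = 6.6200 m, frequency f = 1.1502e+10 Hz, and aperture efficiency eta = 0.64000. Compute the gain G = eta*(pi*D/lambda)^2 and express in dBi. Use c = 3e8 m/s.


lambda = c / f = 3.0000e+08 / 1.1502e+10 = 0.02608242 m
G_linear = 0.64000 * (pi * 6.6200 / 0.02608242)^2 = 406911.5
G_dBi = 10 * log10(406911.5) = 56.09 dBi

56.09 dBi


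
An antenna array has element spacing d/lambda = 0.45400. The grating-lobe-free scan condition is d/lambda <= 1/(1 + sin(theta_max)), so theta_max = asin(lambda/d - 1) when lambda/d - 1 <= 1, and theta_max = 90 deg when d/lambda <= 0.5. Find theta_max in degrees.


lambda/d - 1 = 1/0.45400 - 1 = 1.202643 >= 1
d/lambda <= 0.5, so the array can scan to endfire without grating lobes: theta_max = 90 deg

90 deg


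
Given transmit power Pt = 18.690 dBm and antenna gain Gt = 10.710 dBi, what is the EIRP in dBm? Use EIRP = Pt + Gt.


EIRP = Pt + Gt = 18.690 + 10.710 = 29.40 dBm

29.40 dBm


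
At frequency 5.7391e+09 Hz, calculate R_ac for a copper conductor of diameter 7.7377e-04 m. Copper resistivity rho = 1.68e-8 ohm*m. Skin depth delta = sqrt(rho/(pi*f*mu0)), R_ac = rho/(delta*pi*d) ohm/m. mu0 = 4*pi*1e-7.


delta = sqrt(1.68e-8 / (pi * 5.7391e+09 * 4*pi*1e-7)) = 8.610986e-07 m
R_ac = 1.68e-8 / (8.610986e-07 * pi * 7.7377e-04) = 8.026 ohm/m

8.026 ohm/m


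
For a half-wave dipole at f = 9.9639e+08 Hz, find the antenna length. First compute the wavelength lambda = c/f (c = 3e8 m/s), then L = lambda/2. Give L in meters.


lambda = c / f = 3.0000e+08 / 9.9639e+08 = 0.3010869 m
L = lambda / 2 = 0.3010869 / 2 = 0.1505 m

0.1505 m


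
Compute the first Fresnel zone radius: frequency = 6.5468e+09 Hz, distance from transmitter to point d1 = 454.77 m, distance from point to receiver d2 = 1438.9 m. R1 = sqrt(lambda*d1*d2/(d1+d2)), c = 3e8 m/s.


lambda = c / f = 3.0000e+08 / 6.5468e+09 = 0.04582391 m
R1 = sqrt(0.04582391 * 454.77 * 1438.9 / (454.77 + 1438.9)) = 3.979 m

3.979 m


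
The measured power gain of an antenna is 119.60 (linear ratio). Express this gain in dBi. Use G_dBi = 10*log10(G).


G_dBi = 10 * log10(119.60) = 20.78 dBi

20.78 dBi


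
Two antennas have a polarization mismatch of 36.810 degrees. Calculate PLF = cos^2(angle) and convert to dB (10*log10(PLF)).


PLF_linear = cos^2(36.810 deg) = 0.6410033
PLF_dB = 10 * log10(0.6410033) = -1.931 dB

-1.931 dB


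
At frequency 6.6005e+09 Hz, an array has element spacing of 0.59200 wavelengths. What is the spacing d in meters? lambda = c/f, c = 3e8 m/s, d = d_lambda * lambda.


lambda = c / f = 3.0000e+08 / 6.6005e+09 = 0.04545110 m
d = 0.59200 * 0.04545110 = 0.02691 m

0.02691 m
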